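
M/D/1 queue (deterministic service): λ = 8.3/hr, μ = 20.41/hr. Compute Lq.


ρ = 8.3/20.41 = 0.4067
M/D/1: Lq = ρ²/(2(1−ρ)) = 0.1654/(2·0.5933) = 0.13936

Final: 0.13936


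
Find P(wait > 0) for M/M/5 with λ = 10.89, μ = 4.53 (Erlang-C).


a = λ/μ = 2.4040; ρ = a/5 = 0.4808
P₀ = 0.088580 (from M/M/c formula)
C(c,a) = [a^c/(c!(1−ρ))]·P₀ = [80.28758/(120·0.5192)]·0.088580
= 1.28863·0.088580 = 0.114147

Final: 0.114147


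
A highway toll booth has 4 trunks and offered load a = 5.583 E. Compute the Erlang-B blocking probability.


B(c,a) = (a^c/c!) / Σ_{k=0}^{c} a^k/k!
a^4/4! = 40.481749
Σ terms (k=0..4): 1.00000 + 5.58300 + 15.58494 + 29.00358 + 40.48175 = 91.653275
B = 40.481749/91.653275 = 0.441684

Final: 0.441684


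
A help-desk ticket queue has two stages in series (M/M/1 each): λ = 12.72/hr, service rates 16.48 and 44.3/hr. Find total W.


Each node sees arrival rate λ = 12.72/hr (tandem ⇒ throughput preserved).
W₁ = 1/(μ₁−λ) = 1/(16.48−12.72) = 0.26596 hr
W₂ = 1/(μ₂−λ) = 1/(44.3−12.72) = 0.03167 hr
W_total = W₁ + W₂ = 0.26596 + 0.03167 = 0.29762 hr

Final: 0.29762 hr


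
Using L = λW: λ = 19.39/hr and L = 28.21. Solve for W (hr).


W = L/λ = 28.21/19.39 = 1.4549 hr

Final: 1.4549 hr


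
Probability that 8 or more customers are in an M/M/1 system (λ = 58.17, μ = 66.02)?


ρ = 58.17/66.02 = 0.8811
P(N ≥ n) = ρ^n = 0.8811^8 = 0.363236

Final: 0.363236


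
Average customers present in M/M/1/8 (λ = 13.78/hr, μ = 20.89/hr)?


ρ = 13.78/20.89 = 0.6596
L = ρ[1 − (K+1)ρ^K + Kρ^(K+1)] / [(1−ρ)(1−ρ^(K+1))]
Numerator: 0.6596·(1 − 9·0.035850 + 8·0.023648) = 0.571608
Denominator: (0.3404)·(0.976352) = 0.332305
L = 0.571608/0.332305 = 1.7201

Final: 1.7201


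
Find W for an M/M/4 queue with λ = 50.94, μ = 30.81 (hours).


a = 1.6534; ρ = 0.4133; P₀ = 0.188531
Lq = P₀·a^c·ρ/(c!(1−ρ)²) = 0.07050
Wq = Lq/λ = 0.07050/50.94 = 0.001384 hr
W = Wq + 1/μ = 0.001384 + 0.03246 = 0.03384 hr

Final: 0.03384 hr


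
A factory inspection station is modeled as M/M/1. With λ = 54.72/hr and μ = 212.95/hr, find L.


ρ = λ/μ = 54.72/212.95 = 0.2570
L = ρ/(1−ρ) = 0.2570/(1 − 0.2570) = 0.2570/0.7430 = 0.3458

Final: 0.3458


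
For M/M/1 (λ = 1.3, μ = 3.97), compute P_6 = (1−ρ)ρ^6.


ρ = 1.3/3.97 = 0.3275
P_n = (1−ρ)·ρ^n = (1 − 0.3275)·0.3275^6 = 0.6725·0.001233 = 0.0008292

Final: 0.0008292


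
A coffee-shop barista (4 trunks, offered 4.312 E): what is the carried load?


B(4,4.312) = 0.339927 (Erlang-B)
Carried load = a(1 − B) = 4.312·(1 − 0.339927) = 4.312·0.660073 = 2.8462 E

Final: 2.8462 Erlangs


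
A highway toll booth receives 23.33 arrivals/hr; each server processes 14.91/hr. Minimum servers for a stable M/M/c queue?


Stability requires cμ > λ ⇔ c > λ/μ.
λ/μ = 23.33/14.91 = 1.5647
Minimum integer c = ⌊1.5647⌋ + 1 = 2
Check: 2·14.91 = 29.82 > 23.33, while 1·14.91 = 14.91 ≤ 23.33

Final: 2 servers


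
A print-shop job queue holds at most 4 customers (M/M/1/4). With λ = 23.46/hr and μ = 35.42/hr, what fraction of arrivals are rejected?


ρ = λ/μ = 23.46/35.42 = 0.6623
P_K = (1−ρ)ρ^K/(1−ρ^(K+1)) = (0.3377·0.192450)/(1 − 0.127467)
= 0.064983/0.872533 = 0.074476

Final: 0.074476


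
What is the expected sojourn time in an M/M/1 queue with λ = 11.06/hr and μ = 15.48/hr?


W = 1/(μ−λ) = 1/(15.48 − 11.06) = 1/4.42 = 0.2262 hr

Final: 0.2262 hr


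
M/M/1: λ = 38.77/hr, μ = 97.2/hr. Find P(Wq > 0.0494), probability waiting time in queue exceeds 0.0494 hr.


ρ = 38.77/97.2 = 0.3989
P(Wq > t) = ρ·e^{−(μ−λ)t} = 0.3989·e^{−2.8864}
= 0.3989·0.055774 = 0.022247

Final: 0.022247


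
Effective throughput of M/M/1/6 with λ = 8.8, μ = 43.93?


ρ = 0.2003; P_K = (1−ρ)ρ^6/(1−ρ^7) = 0.00005167
λ_eff = λ(1 − P_K) = 8.8·(1 − 0.00005167) = 8.8·0.999948 = 8.7995 /hr

Final: 8.7995 /hr


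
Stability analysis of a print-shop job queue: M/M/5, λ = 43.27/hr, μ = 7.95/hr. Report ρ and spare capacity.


Total capacity cμ = 5·7.95 = 39.75/hr
ρ = λ/(cμ) = 43.27/39.75 = 1.0886
Stable ⇔ ρ < 1: NO
Spare capacity = cμ − λ = 39.75 − 43.27 = -3.52/hr

Final: ρ = 1.0886; unstable; margin = -3.52/hr


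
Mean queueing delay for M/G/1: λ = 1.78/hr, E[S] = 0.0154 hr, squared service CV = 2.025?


ρ = λ·E[S] = 1.78·0.0154 = 0.02741
E[S²] = E[S]²(1+C_s²) = 0.0154²·(1+2.025) = 0.0007174
Wq = λ·E[S²]/(2(1−ρ)) = 1.78·0.0007174/(2·0.9726) = 0.0006565 hr

Final: 0.0006565 hr


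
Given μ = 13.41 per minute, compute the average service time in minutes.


Mean service time = 1/μ = 1/13.41 minute = 0.07457 minute
In minutes: 0.07457 × 1 = 0.07457 min

Final: 0.07457 min


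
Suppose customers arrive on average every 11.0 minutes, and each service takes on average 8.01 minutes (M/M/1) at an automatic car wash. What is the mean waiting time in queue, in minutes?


λ = 60/11.0 = 5.4545 /hr
μ = 60/8.01 = 7.4906 /hr
ρ = λ/μ = 5.4545/7.4906 = 0.7282
Wq = ρ/(μ−λ) = 0.7282/(7.4906−5.4545) = 0.35764 hr
In minutes: 0.35764·60 = 21.458 min

Final: 21.458 min


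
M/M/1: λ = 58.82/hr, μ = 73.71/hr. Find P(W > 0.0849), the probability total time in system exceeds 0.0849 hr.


W ~ Exponential(μ−λ) for M/M/1.
μ − λ = 73.71 − 58.82 = 14.8900
P(W > t) = e^{−(μ−λ)t} = e^{−1.2642} = 0.282476

Final: 0.282476


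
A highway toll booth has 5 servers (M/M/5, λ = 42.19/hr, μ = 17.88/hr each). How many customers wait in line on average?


a = λ/μ = 2.3596; ρ = a/5 = 0.4719
P₀ = 0.092771
Lq = P₀·a^c·ρ / (c!·(1−ρ)²) = 0.092771·73.14928·0.4719/(120·0.27886)
= 0.09570

Final: 0.09570


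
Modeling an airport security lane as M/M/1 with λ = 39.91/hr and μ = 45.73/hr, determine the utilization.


ρ = λ/μ = 39.91/45.73 = 0.8727

Final: 0.8727


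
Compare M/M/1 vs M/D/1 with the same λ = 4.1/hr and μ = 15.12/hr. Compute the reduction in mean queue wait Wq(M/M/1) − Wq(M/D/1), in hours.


ρ = 4.1/15.12 = 0.2712
Wq(M/M/1) = ρ/(μ−λ) = 0.2712/11.02 = 0.02461 hr
Wq(M/D/1) = ρ/(2(μ−λ)) = 0.01230 hr
Savings = 0.02461 − 0.01230 = 0.01230 hr

Final: 0.01230 hr


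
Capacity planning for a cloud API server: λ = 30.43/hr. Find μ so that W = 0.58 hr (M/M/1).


W = 1/(μ−λ) ⇒ μ − λ = 1/W = 1/0.58 = 1.7241
μ = λ + 1/W = 30.43 + 1.7241 = 32.1541 per hr

Final: 32.1541 /hr


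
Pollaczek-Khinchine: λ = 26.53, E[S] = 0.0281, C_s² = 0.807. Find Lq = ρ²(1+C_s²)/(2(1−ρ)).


ρ = λ·E[S] = 26.53·0.0281 = 0.7455
Lq = ρ²(1+C_s²)/(2(1−ρ)) = 0.5558·(1+0.807)/(2·0.2545)
= 0.5558·1.8070/0.5090 = 1.97295

Final: 1.97295


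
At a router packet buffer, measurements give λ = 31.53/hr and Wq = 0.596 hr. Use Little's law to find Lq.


Lq = λWq = 31.53·0.596 = 18.7919

Final: 18.7919


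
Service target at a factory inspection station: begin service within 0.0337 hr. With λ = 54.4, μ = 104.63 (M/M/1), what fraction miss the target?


ρ = 54.4/104.63 = 0.5199
P(Wq > t) = ρ·e^{−(μ−λ)t} = 0.5199·e^{−1.6928}
= 0.5199·0.184013 = 0.095673

Final: 0.095673


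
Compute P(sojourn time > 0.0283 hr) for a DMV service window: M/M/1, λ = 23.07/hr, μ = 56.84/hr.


W ~ Exponential(μ−λ) for M/M/1.
μ − λ = 56.84 − 23.07 = 33.7700
P(W > t) = e^{−(μ−λ)t} = e^{−0.9557} = 0.384546

Final: 0.384546


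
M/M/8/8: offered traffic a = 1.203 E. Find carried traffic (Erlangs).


B(8,1.203) = 0.00003267 (Erlang-B)
Carried load = a(1 − B) = 1.203·(1 − 0.00003267) = 1.203·0.999967 = 1.2030 E

Final: 1.2030 Erlangs


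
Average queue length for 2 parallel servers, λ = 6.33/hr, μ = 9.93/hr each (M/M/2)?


a = λ/μ = 0.6375; ρ = a/2 = 0.3187
P₀ = 0.516609
Lq = P₀·a^c·ρ / (c!·(1−ρ)²) = 0.516609·0.40636·0.3187/(2·0.46413)
= 0.07208

Final: 0.07208


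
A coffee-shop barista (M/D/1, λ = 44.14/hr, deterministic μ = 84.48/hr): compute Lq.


ρ = 44.14/84.48 = 0.5225
M/D/1: Lq = ρ²/(2(1−ρ)) = 0.2730/(2·0.4775) = 0.28585

Final: 0.28585


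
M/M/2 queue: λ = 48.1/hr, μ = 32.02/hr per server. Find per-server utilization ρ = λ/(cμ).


ρ = λ/(cμ) = 48.1/(2·32.02) = 48.1/64.04 = 0.7511

Final: 0.7511


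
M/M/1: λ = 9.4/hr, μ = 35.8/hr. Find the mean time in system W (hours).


W = 1/(μ−λ) = 1/(35.8 − 9.4) = 1/26.40 = 0.03788 hr

Final: 0.03788 hr


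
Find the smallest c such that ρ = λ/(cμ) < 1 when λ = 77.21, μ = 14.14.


Stability requires cμ > λ ⇔ c > λ/μ.
λ/μ = 77.21/14.14 = 5.4604
Minimum integer c = ⌊5.4604⌋ + 1 = 6
Check: 6·14.14 = 84.84 > 77.21, while 5·14.14 = 70.70 ≤ 77.21

Final: 6 servers


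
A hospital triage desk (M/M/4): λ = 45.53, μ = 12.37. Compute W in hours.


a = 3.6807; ρ = 0.9202; P₀ = 0.008654
Lq = P₀·a^c·ρ/(c!(1−ρ)²) = 9.55508
Wq = Lq/λ = 9.55508/45.53 = 0.20986 hr
W = Wq + 1/μ = 0.20986 + 0.08084 = 0.29070 hr

Final: 0.29070 hr


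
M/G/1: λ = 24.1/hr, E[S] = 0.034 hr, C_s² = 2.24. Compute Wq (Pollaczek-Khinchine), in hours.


ρ = λ·E[S] = 24.1·0.034 = 0.8194
E[S²] = E[S]²(1+C_s²) = 0.034²·(1+2.24) = 0.003745
Wq = λ·E[S²]/(2(1−ρ)) = 24.1·0.003745/(2·0.1806) = 0.24990 hr

Final: 0.24990 hr


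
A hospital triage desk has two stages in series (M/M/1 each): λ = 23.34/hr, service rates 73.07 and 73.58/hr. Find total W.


Each node sees arrival rate λ = 23.34/hr (tandem ⇒ throughput preserved).
W₁ = 1/(μ₁−λ) = 1/(73.07−23.34) = 0.02011 hr
W₂ = 1/(μ₂−λ) = 1/(73.58−23.34) = 0.01990 hr
W_total = W₁ + W₂ = 0.02011 + 0.01990 = 0.04001 hr

Final: 0.04001 hr


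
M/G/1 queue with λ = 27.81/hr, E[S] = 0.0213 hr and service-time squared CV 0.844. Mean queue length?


ρ = λ·E[S] = 27.81·0.0213 = 0.5924
Lq = ρ²(1+C_s²)/(2(1−ρ)) = 0.3509·(1+0.844)/(2·0.4076)
= 0.3509·1.8440/0.8153 = 0.79361

Final: 0.79361


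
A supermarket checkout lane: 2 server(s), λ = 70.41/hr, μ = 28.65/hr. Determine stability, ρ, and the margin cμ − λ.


Total capacity cμ = 2·28.65 = 57.30/hr
ρ = λ/(cμ) = 70.41/57.30 = 1.2288
Stable ⇔ ρ < 1: NO
Spare capacity = cμ − λ = 57.30 − 70.41 = -13.11/hr

Final: ρ = 1.2288; unstable; margin = -13.11/hr


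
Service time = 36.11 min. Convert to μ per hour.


μ = 1/(service time) in consistent units.
1 hour = 60 min, so μ = 60/36.11 = 1.6616 per hour

Final: 1.6616 /hr


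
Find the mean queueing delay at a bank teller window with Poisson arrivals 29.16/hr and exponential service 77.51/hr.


ρ = 29.16/77.51 = 0.3762
Wq = ρ/(μ−λ) = 0.3762/(77.51 − 29.16) = 0.3762/48.35 = 0.007781 hr

Final: 0.007781 hr


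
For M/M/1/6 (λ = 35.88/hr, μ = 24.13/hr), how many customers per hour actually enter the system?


ρ = 1.4869; P_K = (1−ρ)ρ^6/(1−ρ^7) = 0.349208
λ_eff = λ(1 − P_K) = 35.88·(1 − 0.349208) = 35.88·0.650792 = 23.3504 /hr

Final: 23.3504 /hr


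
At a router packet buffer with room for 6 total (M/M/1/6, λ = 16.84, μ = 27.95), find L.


ρ = 16.84/27.95 = 0.6025
L = ρ[1 − (K+1)ρ^K + Kρ^(K+1)] / [(1−ρ)(1−ρ^(K+1))]
Numerator: 0.6025·(1 − 7·0.047837 + 6·0.028822) = 0.504943
Denominator: (0.3975)·(0.971178) = 0.386039
L = 0.504943/0.386039 = 1.3080

Final: 1.3080


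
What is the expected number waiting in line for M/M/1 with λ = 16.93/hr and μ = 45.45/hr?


ρ = 16.93/45.45 = 0.3725
Lq = ρ²/(1−ρ) = 0.1388/0.6275 = 0.2211

Final: 0.2211


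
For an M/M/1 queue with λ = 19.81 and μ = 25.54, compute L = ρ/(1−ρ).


ρ = λ/μ = 19.81/25.54 = 0.7756
L = ρ/(1−ρ) = 0.7756/(1 − 0.7756) = 0.7756/0.2244 = 3.4572

Final: 3.4572


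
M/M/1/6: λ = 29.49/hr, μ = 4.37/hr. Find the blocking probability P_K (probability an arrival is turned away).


ρ = λ/μ = 29.49/4.37 = 6.7483
P_K = (1−ρ)ρ^K/(1−ρ^(K+1)) = (-5.7483·94440.877457)/(1 − 637313.838951)
= -542872.961494/-637312.838951 = 0.851816

Final: 0.851816


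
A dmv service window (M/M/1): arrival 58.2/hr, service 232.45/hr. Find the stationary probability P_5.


ρ = 58.2/232.45 = 0.2504
P_n = (1−ρ)·ρ^n = (1 − 0.2504)·0.2504^5 = 0.7496·0.0009839 = 0.0007376

Final: 0.0007376


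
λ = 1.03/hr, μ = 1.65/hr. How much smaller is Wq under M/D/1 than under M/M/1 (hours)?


ρ = 1.03/1.65 = 0.6242
Wq(M/M/1) = ρ/(μ−λ) = 0.6242/0.6200 = 1.00684 hr
Wq(M/D/1) = ρ/(2(μ−λ)) = 0.50342 hr
Savings = 1.00684 − 0.50342 = 0.50342 hr

Final: 0.50342 hr


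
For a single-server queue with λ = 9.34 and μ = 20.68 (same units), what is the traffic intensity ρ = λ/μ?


ρ = λ/μ = 9.34/20.68 = 0.4516

Final: 0.4516


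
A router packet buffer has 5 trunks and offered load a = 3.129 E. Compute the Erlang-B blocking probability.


B(c,a) = (a^c/c!) / Σ_{k=0}^{c} a^k/k!
a^5/5! = 2.499462
Σ terms (k=0..5): 1.00000 + 3.12900 + 4.89532 + 5.10582 + 3.99403 + 2.49946 = 20.623629
B = 2.499462/20.623629 = 0.121194

Final: 0.121194


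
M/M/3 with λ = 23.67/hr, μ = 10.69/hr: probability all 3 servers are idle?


a = λ/μ = 23.67/10.69 = 2.2142; ρ = a/c = 0.7381
Σ_{k=0}^{2} a^k/k! (terms k=0..2) = 1.00000 + 2.21422 + 2.45138 = 5.66560
Tail: a^3/(3!(1−ρ)) = 10.85580/(6·0.2619) = 6.90765
P₀ = 1/(5.66560 + 6.90765) = 1/12.57325 = 0.079534

Final: 0.079534


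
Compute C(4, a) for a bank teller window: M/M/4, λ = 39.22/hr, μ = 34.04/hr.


a = λ/μ = 1.1522; ρ = a/4 = 0.2880
P₀ = 0.315062 (from M/M/c formula)
C(c,a) = [a^c/(c!(1−ρ))]·P₀ = [1.76227/(24·0.7120)]·0.315062
= 0.10314·0.315062 = 0.032494

Final: 0.032494


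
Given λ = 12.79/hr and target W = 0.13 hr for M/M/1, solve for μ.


W = 1/(μ−λ) ⇒ μ − λ = 1/W = 1/0.13 = 7.6923
μ = λ + 1/W = 12.79 + 7.6923 = 20.4823 per hr

Final: 20.4823 /hr


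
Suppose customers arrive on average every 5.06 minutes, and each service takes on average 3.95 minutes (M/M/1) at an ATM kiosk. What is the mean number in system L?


λ = 60/5.06 = 11.8577 /hr
μ = 60/3.95 = 15.1899 /hr
ρ = λ/μ = 11.8577/15.1899 = 0.7806
L = ρ/(1−ρ) = 0.7806/0.2194 = 3.5586

Final: 3.5586


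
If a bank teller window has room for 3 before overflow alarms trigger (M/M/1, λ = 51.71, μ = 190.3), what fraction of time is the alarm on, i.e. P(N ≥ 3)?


ρ = 51.71/190.3 = 0.2717
P(N ≥ n) = ρ^n = 0.2717^3 = 0.020064

Final: 0.020064


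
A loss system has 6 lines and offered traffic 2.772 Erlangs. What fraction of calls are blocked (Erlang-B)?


B(c,a) = (a^c/c!) / Σ_{k=0}^{c} a^k/k!
a^6/6! = 0.630125
Σ terms (k=0..6): 1.00000 + 2.77200 + 3.84199 + 3.55000 + 2.46015 + 1.36391 + 0.63013 = 15.618176
B = 0.630125/15.618176 = 0.040346

Final: 0.040346


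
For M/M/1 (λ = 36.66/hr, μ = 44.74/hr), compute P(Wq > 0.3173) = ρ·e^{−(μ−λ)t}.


ρ = 36.66/44.74 = 0.8194
P(Wq > t) = ρ·e^{−(μ−λ)t} = 0.8194·e^{−2.5638}
= 0.8194·0.077013 = 0.063104

Final: 0.063104


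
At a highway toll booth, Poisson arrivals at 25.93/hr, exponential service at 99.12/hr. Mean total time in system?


W = 1/(μ−λ) = 1/(99.12 − 25.93) = 1/73.19 = 0.01366 hr

Final: 0.01366 hr


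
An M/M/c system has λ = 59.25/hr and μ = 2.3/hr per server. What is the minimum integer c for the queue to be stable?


Stability requires cμ > λ ⇔ c > λ/μ.
λ/μ = 59.25/2.3 = 25.7609
Minimum integer c = ⌊25.7609⌋ + 1 = 26
Check: 26·2.3 = 59.80 > 59.25, while 25·2.3 = 57.50 ≤ 59.25

Final: 26 servers


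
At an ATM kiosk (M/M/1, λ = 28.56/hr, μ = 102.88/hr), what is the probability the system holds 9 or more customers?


ρ = 28.56/102.88 = 0.2776
P(N ≥ n) = ρ^n = 0.2776^9 = 0.000009791

Final: 0.000009791


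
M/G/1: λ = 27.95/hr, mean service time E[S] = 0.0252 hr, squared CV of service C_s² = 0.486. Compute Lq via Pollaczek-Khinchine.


ρ = λ·E[S] = 27.95·0.0252 = 0.7043
Lq = ρ²(1+C_s²)/(2(1−ρ)) = 0.4961·(1+0.486)/(2·0.2957)
= 0.4961·1.4860/0.5913 = 1.24670

Final: 1.24670


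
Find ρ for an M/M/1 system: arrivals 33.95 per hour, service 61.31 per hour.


ρ = λ/μ = 33.95/61.31 = 0.5537

Final: 0.5537


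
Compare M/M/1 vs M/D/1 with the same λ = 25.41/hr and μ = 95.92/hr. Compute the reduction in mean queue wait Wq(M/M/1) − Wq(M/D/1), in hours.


ρ = 25.41/95.92 = 0.2649
Wq(M/M/1) = ρ/(μ−λ) = 0.2649/70.51 = 0.003757 hr
Wq(M/D/1) = ρ/(2(μ−λ)) = 0.001879 hr
Savings = 0.003757 − 0.001879 = 0.001879 hr

Final: 0.001879 hr


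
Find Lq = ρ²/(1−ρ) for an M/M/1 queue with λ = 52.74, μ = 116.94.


ρ = 52.74/116.94 = 0.4510
Lq = ρ²/(1−ρ) = 0.2034/0.5490 = 0.3705

Final: 0.3705


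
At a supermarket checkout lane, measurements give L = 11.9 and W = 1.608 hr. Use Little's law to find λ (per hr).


λ = L/W = 11.9/1.608 = 7.4005 /hr

Final: 7.4005 /hr


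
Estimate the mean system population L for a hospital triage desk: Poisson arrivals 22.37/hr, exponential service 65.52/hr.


ρ = λ/μ = 22.37/65.52 = 0.3414
L = ρ/(1−ρ) = 0.3414/(1 − 0.3414) = 0.3414/0.6586 = 0.5184

Final: 0.5184


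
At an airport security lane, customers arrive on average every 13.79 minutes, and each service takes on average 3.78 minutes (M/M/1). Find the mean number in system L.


λ = 60/13.79 = 4.3510 /hr
μ = 60/3.78 = 15.8730 /hr
ρ = λ/μ = 4.3510/15.8730 = 0.2741
L = ρ/(1−ρ) = 0.2741/0.7259 = 0.3776

Final: 0.3776


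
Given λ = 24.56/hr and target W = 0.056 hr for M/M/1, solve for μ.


W = 1/(μ−λ) ⇒ μ − λ = 1/W = 1/0.056 = 17.8571
μ = λ + 1/W = 24.56 + 17.8571 = 42.4171 per hr

Final: 42.4171 /hr


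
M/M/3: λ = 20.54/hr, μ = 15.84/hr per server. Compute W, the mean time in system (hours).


a = 1.2967; ρ = 0.4322; P₀ = 0.264724
Lq = P₀·a^c·ρ/(c!(1−ρ)²) = 0.12899
Wq = Lq/λ = 0.12899/20.54 = 0.006280 hr
W = Wq + 1/μ = 0.006280 + 0.06313 = 0.06941 hr

Final: 0.06941 hr


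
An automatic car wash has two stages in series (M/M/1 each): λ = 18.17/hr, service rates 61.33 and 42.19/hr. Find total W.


Each node sees arrival rate λ = 18.17/hr (tandem ⇒ throughput preserved).
W₁ = 1/(μ₁−λ) = 1/(61.33−18.17) = 0.02317 hr
W₂ = 1/(μ₂−λ) = 1/(42.19−18.17) = 0.04163 hr
W_total = W₁ + W₂ = 0.02317 + 0.04163 = 0.06480 hr

Final: 0.06480 hr


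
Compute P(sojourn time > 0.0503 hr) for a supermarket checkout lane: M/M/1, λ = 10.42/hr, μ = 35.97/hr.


W ~ Exponential(μ−λ) for M/M/1.
μ − λ = 35.97 − 10.42 = 25.5500
P(W > t) = e^{−(μ−λ)t} = e^{−1.2852} = 0.276605

Final: 0.276605


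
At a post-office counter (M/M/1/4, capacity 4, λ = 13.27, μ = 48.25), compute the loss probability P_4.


ρ = λ/μ = 13.27/48.25 = 0.2750
P_K = (1−ρ)ρ^K/(1−ρ^(K+1)) = (0.7250·0.005721)/(1 − 0.001574)
= 0.004148/0.998426 = 0.004154

Final: 0.004154


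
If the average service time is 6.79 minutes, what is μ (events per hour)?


μ = 1/(service time) in consistent units.
1 hour = 60 min, so μ = 60/6.79 = 8.8365 per hour

Final: 8.8365 /hr


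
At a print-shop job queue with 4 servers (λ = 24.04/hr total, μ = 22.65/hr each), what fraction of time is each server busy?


ρ = λ/(cμ) = 24.04/(4·22.65) = 24.04/90.60 = 0.2653

Final: 0.2653


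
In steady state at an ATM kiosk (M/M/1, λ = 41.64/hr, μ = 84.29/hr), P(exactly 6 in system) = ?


ρ = 41.64/84.29 = 0.4940
P_n = (1−ρ)·ρ^n = (1 − 0.4940)·0.4940^6 = 0.5060·0.014535 = 0.007354

Final: 0.007354


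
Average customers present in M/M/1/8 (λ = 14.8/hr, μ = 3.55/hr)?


ρ = 14.8/3.55 = 4.1690
L = ρ[1 − (K+1)ρ^K + Kρ^(K+1)] / [(1−ρ)(1−ρ^(K+1))]
Numerator: 4.1690·(1 − 9·91257.149427 + 8·380452.341274) = 9264822.451580
Denominator: (-3.1690)·(-380451.341274) = 1205655.658966
L = 9264822.451580/1205655.658966 = 7.6845

Final: 7.6845


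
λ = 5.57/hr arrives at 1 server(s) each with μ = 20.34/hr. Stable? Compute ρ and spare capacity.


Total capacity cμ = 1·20.34 = 20.34/hr
ρ = λ/(cμ) = 5.57/20.34 = 0.2738
Stable ⇔ ρ < 1: YES
Spare capacity = cμ − λ = 20.34 − 5.57 = 14.77/hr

Final: ρ = 0.2738; stable; margin = 14.77/hr


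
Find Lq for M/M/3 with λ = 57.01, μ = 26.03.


a = λ/μ = 2.1902; ρ = a/3 = 0.7301
P₀ = 0.082816
Lq = P₀·a^c·ρ / (c!·(1−ρ)²) = 0.082816·10.50584·0.7301/(6·0.07287)
= 1.45277

Final: 1.45277


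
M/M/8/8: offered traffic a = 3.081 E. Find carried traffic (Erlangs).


B(8,3.081) = 0.009288 (Erlang-B)
Carried load = a(1 − B) = 3.081·(1 − 0.009288) = 3.081·0.990712 = 3.0524 E

Final: 3.0524 Erlangs


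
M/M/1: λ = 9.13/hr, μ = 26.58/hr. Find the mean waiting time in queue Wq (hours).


ρ = 9.13/26.58 = 0.3435
Wq = ρ/(μ−λ) = 0.3435/(26.58 − 9.13) = 0.3435/17.45 = 0.01968 hr

Final: 0.01968 hr


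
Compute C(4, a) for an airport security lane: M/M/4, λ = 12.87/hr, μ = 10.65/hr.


a = λ/μ = 1.2085; ρ = a/4 = 0.3021
P₀ = 0.297612 (from M/M/c formula)
C(c,a) = [a^c/(c!(1−ρ))]·P₀ = [2.13263/(24·0.6979)]·0.297612
= 0.12733·0.297612 = 0.037894

Final: 0.037894


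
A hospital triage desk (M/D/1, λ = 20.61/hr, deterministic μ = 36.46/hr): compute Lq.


ρ = 20.61/36.46 = 0.5653
M/D/1: Lq = ρ²/(2(1−ρ)) = 0.3195/(2·0.4347) = 0.36752

Final: 0.36752


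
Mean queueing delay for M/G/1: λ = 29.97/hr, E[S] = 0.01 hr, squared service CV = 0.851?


ρ = λ·E[S] = 29.97·0.01 = 0.2997
E[S²] = E[S]²(1+C_s²) = 0.01²·(1+0.851) = 0.0001851
Wq = λ·E[S²]/(2(1−ρ)) = 29.97·0.0001851/(2·0.7003) = 0.003961 hr

Final: 0.003961 hr


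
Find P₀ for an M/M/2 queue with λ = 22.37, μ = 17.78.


a = λ/μ = 22.37/17.78 = 1.2582; ρ = a/c = 0.6291
Σ_{k=0}^{1} a^k/k! (terms k=0..1) = 1.00000 + 1.25816 = 2.25816
Tail: a^2/(2!(1−ρ)) = 1.58295/(2·0.3709) = 2.13381
P₀ = 1/(2.25816 + 2.13381) = 1/4.39196 = 0.227689

Final: 0.227689


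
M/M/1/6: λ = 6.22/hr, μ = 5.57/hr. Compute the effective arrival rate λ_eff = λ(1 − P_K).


ρ = 1.1167; P_K = (1−ρ)ρ^6/(1−ρ^7) = 0.194169
λ_eff = λ(1 − P_K) = 6.22·(1 − 0.194169) = 6.22·0.805831 = 5.0123 /hr

Final: 5.0123 /hr


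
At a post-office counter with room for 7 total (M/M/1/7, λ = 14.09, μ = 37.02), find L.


ρ = 14.09/37.02 = 0.3806
L = ρ[1 − (K+1)ρ^K + Kρ^(K+1)] / [(1−ρ)(1−ρ^(K+1))]
Numerator: 0.3806·(1 − 8·0.001157 + 7·0.0004403) = 0.378255
Denominator: (0.6194)·(0.999560) = 0.619122
L = 0.378255/0.619122 = 0.6110

Final: 0.6110


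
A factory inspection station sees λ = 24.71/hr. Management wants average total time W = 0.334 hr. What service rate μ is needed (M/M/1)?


W = 1/(μ−λ) ⇒ μ − λ = 1/W = 1/0.334 = 2.9940
μ = λ + 1/W = 24.71 + 2.9940 = 27.7040 per hr

Final: 27.7040 /hr


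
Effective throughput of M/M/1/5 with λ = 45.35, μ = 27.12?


ρ = 1.6722; P_K = (1−ρ)ρ^5/(1−ρ^6) = 0.421252
λ_eff = λ(1 − P_K) = 45.35·(1 − 0.421252) = 45.35·0.578748 = 26.2462 /hr

Final: 26.2462 /hr


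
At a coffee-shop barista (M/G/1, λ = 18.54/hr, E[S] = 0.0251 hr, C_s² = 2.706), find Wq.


ρ = λ·E[S] = 18.54·0.0251 = 0.4654
E[S²] = E[S]²(1+C_s²) = 0.0251²·(1+2.706) = 0.002335
Wq = λ·E[S²]/(2(1−ρ)) = 18.54·0.002335/(2·0.5346) = 0.04048 hr

Final: 0.04048 hr


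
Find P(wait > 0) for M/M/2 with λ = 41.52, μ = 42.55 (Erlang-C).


a = λ/μ = 0.9758; ρ = a/2 = 0.4879
P₀ = 0.344179 (from M/M/c formula)
C(c,a) = [a^c/(c!(1−ρ))]·P₀ = [0.95217/(2·0.5121)]·0.344179
= 0.92967·0.344179 = 0.319973

Final: 0.319973


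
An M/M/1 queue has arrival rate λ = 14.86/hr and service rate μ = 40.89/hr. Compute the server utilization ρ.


ρ = λ/μ = 14.86/40.89 = 0.3634

Final: 0.3634


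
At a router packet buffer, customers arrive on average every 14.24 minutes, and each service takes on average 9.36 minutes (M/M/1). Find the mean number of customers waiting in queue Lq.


λ = 60/14.24 = 4.2135 /hr
μ = 60/9.36 = 6.4103 /hr
ρ = λ/μ = 4.2135/6.4103 = 0.6573
Lq = ρ²/(1−ρ) = 0.4320/0.3427 = 1.2607

Final: 1.2607


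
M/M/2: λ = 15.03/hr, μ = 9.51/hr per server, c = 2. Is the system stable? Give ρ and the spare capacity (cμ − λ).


Total capacity cμ = 2·9.51 = 19.02/hr
ρ = λ/(cμ) = 15.03/19.02 = 0.7902
Stable ⇔ ρ < 1: YES
Spare capacity = cμ − λ = 19.02 − 15.03 = 3.99/hr

Final: ρ = 0.7902; stable; margin = 3.99/hr


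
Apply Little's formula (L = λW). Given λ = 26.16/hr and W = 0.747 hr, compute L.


L = λW = 26.16·0.747 = 19.5415

Final: 19.5415


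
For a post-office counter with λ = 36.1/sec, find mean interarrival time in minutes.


Mean interarrival time = 1/λ = 1/36.1 second = 0.02770 second
In minutes: 0.02770 × 0.0166667 = 0.0004617 min

Final: 0.0004617 min


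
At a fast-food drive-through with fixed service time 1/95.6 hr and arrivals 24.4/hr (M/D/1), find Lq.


ρ = 24.4/95.6 = 0.2552
M/D/1: Lq = ρ²/(2(1−ρ)) = 0.06514/(2·0.7448) = 0.04373

Final: 0.04373


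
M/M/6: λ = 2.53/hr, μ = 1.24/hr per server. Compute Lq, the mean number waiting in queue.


a = λ/μ = 2.0403; ρ = a/6 = 0.3401
P₀ = 0.129770
Lq = P₀·a^c·ρ / (c!·(1−ρ)²) = 0.129770·72.14280·0.3401/(720·0.43553)
= 0.01015

Final: 0.01015


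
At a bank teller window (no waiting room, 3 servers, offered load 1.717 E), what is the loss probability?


B(c,a) = (a^c/c!) / Σ_{k=0}^{c} a^k/k!
a^3/3! = 0.843645
Σ terms (k=0..3): 1.00000 + 1.71700 + 1.47404 + 0.84364 = 5.034689
B = 0.843645/5.034689 = 0.167566

Final: 0.167566


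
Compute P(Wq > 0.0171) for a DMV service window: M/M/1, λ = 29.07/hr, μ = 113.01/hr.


ρ = 29.07/113.01 = 0.2572
P(Wq > t) = ρ·e^{−(μ−λ)t} = 0.2572·e^{−1.4354}
= 0.2572·0.238026 = 0.061228

Final: 0.061228


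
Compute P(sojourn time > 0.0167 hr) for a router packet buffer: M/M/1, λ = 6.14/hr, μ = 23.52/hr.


W ~ Exponential(μ−λ) for M/M/1.
μ − λ = 23.52 − 6.14 = 17.3800
P(W > t) = e^{−(μ−λ)t} = e^{−0.2902} = 0.748080

Final: 0.748080


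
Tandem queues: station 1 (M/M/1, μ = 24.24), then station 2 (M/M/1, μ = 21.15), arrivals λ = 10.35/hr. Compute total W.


Each node sees arrival rate λ = 10.35/hr (tandem ⇒ throughput preserved).
W₁ = 1/(μ₁−λ) = 1/(24.24−10.35) = 0.07199 hr
W₂ = 1/(μ₂−λ) = 1/(21.15−10.35) = 0.09259 hr
W_total = W₁ + W₂ = 0.07199 + 0.09259 = 0.16459 hr

Final: 0.16459 hr


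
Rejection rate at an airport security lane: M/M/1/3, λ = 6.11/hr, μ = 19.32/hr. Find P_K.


ρ = λ/μ = 6.11/19.32 = 0.3163
P_K = (1−ρ)ρ^K/(1−ρ^(K+1)) = (0.6837·0.031630)/(1 − 0.010003)
= 0.021627/0.989997 = 0.021846

Final: 0.021846


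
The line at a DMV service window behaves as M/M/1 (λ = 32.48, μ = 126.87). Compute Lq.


ρ = 32.48/126.87 = 0.2560
Lq = ρ²/(1−ρ) = 0.06554/0.7440 = 0.08809

Final: 0.08809


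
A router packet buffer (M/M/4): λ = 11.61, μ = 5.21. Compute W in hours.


a = 2.2284; ρ = 0.5571; P₀ = 0.101261
Lq = P₀·a^c·ρ/(c!(1−ρ)²) = 0.29548
Wq = Lq/λ = 0.29548/11.61 = 0.02545 hr
W = Wq + 1/μ = 0.02545 + 0.19194 = 0.21739 hr

Final: 0.21739 hr


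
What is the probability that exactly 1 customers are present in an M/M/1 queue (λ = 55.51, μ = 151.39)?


ρ = 55.51/151.39 = 0.3667
P_n = (1−ρ)·ρ^n = (1 − 0.3667)·0.3667^1 = 0.6333·0.366669 = 0.232223

Final: 0.232223


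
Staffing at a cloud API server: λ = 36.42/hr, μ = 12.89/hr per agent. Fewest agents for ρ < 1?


Stability requires cμ > λ ⇔ c > λ/μ.
λ/μ = 36.42/12.89 = 2.8254
Minimum integer c = ⌊2.8254⌋ + 1 = 3
Check: 3·12.89 = 38.67 > 36.42, while 2·12.89 = 25.78 ≤ 36.42

Final: 3 servers


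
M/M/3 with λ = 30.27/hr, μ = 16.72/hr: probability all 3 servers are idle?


a = λ/μ = 30.27/16.72 = 1.8104; ρ = a/c = 0.6035
Σ_{k=0}^{2} a^k/k! (terms k=0..2) = 1.00000 + 1.81041 + 1.63879 = 4.44919
Tail: a^3/(3!(1−ρ)) = 5.93374/(6·0.3965) = 2.49402
P₀ = 1/(4.44919 + 2.49402) = 1/6.94321 = 0.144026

Final: 0.144026


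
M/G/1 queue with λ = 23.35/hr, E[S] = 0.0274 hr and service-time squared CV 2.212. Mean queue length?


ρ = λ·E[S] = 23.35·0.0274 = 0.6398
Lq = ρ²(1+C_s²)/(2(1−ρ)) = 0.4093·(1+2.212)/(2·0.3602)
= 0.4093·3.2120/0.7204 = 1.82501

Final: 1.82501


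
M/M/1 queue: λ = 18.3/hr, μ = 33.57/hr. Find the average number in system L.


ρ = λ/μ = 18.3/33.57 = 0.5451
L = ρ/(1−ρ) = 0.5451/(1 − 0.5451) = 0.5451/0.4549 = 1.1984

Final: 1.1984


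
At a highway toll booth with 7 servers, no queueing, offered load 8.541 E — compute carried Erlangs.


B(7,8.541) = 0.337818 (Erlang-B)
Carried load = a(1 − B) = 8.541·(1 − 0.337818) = 8.541·0.662182 = 5.6557 E

Final: 5.6557 Erlangs


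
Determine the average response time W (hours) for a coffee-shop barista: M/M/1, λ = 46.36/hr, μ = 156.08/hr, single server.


W = 1/(μ−λ) = 1/(156.08 − 46.36) = 1/109.72 = 0.009114 hr

Final: 0.009114 hr


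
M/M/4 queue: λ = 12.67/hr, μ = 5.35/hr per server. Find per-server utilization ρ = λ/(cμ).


ρ = λ/(cμ) = 12.67/(4·5.35) = 12.67/21.40 = 0.5921

Final: 0.5921


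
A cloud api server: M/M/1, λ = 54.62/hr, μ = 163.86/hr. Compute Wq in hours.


ρ = 54.62/163.86 = 0.3333
Wq = ρ/(μ−λ) = 0.3333/(163.86 − 54.62) = 0.3333/109.24 = 0.003051 hr

Final: 0.003051 hr


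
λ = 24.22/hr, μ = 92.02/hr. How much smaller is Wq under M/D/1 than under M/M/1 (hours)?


ρ = 24.22/92.02 = 0.2632
Wq(M/M/1) = ρ/(μ−λ) = 0.2632/67.80 = 0.003882 hr
Wq(M/D/1) = ρ/(2(μ−λ)) = 0.001941 hr
Savings = 0.003882 − 0.001941 = 0.001941 hr

Final: 0.001941 hr


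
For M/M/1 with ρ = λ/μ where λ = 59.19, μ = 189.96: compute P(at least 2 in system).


ρ = 59.19/189.96 = 0.3116
P(N ≥ n) = ρ^n = 0.3116^2 = 0.097090

Final: 0.097090


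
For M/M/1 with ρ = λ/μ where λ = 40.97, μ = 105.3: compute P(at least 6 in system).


ρ = 40.97/105.3 = 0.3891
P(N ≥ n) = ρ^n = 0.3891^6 = 0.003469

Final: 0.003469


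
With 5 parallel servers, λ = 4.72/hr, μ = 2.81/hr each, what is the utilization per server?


ρ = λ/(cμ) = 4.72/(5·2.81) = 4.72/14.05 = 0.3359

Final: 0.3359


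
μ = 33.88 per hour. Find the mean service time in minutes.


Mean service time = 1/μ = 1/33.88 hour = 0.02952 hour
In minutes: 0.02952 × 60 = 1.7710 min

Final: 1.7710 min


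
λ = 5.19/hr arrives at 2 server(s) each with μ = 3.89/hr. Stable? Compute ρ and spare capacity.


Total capacity cμ = 2·3.89 = 7.78/hr
ρ = λ/(cμ) = 5.19/7.78 = 0.6671
Stable ⇔ ρ < 1: YES
Spare capacity = cμ − λ = 7.78 − 5.19 = 2.59/hr

Final: ρ = 0.6671; stable; margin = 2.59/hr


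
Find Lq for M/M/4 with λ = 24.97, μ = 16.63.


a = λ/μ = 1.5015; ρ = a/4 = 0.3754
P₀ = 0.220653
Lq = P₀·a^c·ρ / (c!·(1−ρ)²) = 0.220653·5.08283·0.3754/(24·0.39016)
= 0.04496

Final: 0.04496


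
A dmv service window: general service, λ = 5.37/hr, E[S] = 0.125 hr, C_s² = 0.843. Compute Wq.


ρ = λ·E[S] = 5.37·0.125 = 0.6713
E[S²] = E[S]²(1+C_s²) = 0.125²·(1+0.843) = 0.028797
Wq = λ·E[S²]/(2(1−ρ)) = 5.37·0.028797/(2·0.3287) = 0.23519 hr

Final: 0.23519 hr


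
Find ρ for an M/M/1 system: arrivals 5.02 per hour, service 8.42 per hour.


ρ = λ/μ = 5.02/8.42 = 0.5962

Final: 0.5962


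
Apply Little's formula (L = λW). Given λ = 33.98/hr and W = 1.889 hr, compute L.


L = λW = 33.98·1.889 = 64.1882

Final: 64.1882


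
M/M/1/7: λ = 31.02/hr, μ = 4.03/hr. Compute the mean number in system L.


ρ = 31.02/4.03 = 7.6973
L = ρ[1 − (K+1)ρ^K + Kρ^(K+1)] / [(1−ρ)(1−ρ^(K+1))]
Numerator: 7.6973·(1 − 8·1600874.295295 + 7·12322362.441703) = 565361004.092018
Denominator: (-6.6973)·(-12322361.441703) = 82526187.422222
L = 565361004.092018/82526187.422222 = 6.8507

Final: 6.8507


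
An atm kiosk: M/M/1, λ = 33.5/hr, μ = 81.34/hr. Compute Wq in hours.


ρ = 33.5/81.34 = 0.4119
Wq = ρ/(μ−λ) = 0.4119/(81.34 − 33.5) = 0.4119/47.84 = 0.008609 hr

Final: 0.008609 hr


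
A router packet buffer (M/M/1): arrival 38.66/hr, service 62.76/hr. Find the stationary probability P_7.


ρ = 38.66/62.76 = 0.6160
P_n = (1−ρ)·ρ^n = (1 − 0.6160)·0.6160^7 = 0.3840·0.033655 = 0.012924

Final: 0.012924


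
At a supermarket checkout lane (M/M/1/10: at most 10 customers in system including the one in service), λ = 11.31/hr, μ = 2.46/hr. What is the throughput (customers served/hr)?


ρ = 4.5976; P_K = (1−ρ)ρ^10/(1−ρ^11) = 0.782493
λ_eff = λ(1 − P_K) = 11.31·(1 − 0.782493) = 11.31·0.217507 = 2.4600 /hr

Final: 2.4600 /hr


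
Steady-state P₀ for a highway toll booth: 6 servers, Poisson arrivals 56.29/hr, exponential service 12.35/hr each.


a = λ/μ = 56.29/12.35 = 4.5579; ρ = a/c = 0.7596
Σ_{k=0}^{5} a^k/k! (terms k=0..5) = 1.00000 + 4.55789 + 10.38720 + 15.78126 + 17.98233 + 16.39231 = 66.10100
Tail: a^6/(6!(1−ρ)) = 8965.73186/(720·0.2404) = 51.80928
P₀ = 1/(66.10100 + 51.80928) = 1/117.91027 = 0.008481

Final: 0.008481


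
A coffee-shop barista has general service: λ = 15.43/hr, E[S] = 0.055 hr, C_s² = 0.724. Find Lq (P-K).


ρ = λ·E[S] = 15.43·0.055 = 0.8487
Lq = ρ²(1+C_s²)/(2(1−ρ)) = 0.7202·(1+0.724)/(2·0.1513)
= 0.7202·1.7240/0.3027 = 4.10187

Final: 4.10187


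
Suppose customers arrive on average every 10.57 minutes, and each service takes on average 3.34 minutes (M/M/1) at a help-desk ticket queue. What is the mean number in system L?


λ = 60/10.57 = 5.6764 /hr
μ = 60/3.34 = 17.9641 /hr
ρ = λ/μ = 5.6764/17.9641 = 0.3160
L = ρ/(1−ρ) = 0.3160/0.6840 = 0.4620

Final: 0.4620


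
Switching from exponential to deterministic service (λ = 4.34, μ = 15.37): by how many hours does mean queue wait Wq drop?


ρ = 4.34/15.37 = 0.2824
Wq(M/M/1) = ρ/(μ−λ) = 0.2824/11.03 = 0.02560 hr
Wq(M/D/1) = ρ/(2(μ−λ)) = 0.01280 hr
Savings = 0.02560 − 0.01280 = 0.01280 hr

Final: 0.01280 hr


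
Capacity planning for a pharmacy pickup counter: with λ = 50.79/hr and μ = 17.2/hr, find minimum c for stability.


Stability requires cμ > λ ⇔ c > λ/μ.
λ/μ = 50.79/17.2 = 2.9529
Minimum integer c = ⌊2.9529⌋ + 1 = 3
Check: 3·17.2 = 51.60 > 50.79, while 2·17.2 = 34.40 ≤ 50.79

Final: 3 servers


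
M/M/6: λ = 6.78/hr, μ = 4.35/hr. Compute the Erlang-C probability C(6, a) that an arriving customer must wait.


a = λ/μ = 1.5586; ρ = a/6 = 0.2598
P₀ = 0.210359 (from M/M/c formula)
C(c,a) = [a^c/(c!(1−ρ))]·P₀ = [14.33648/(720·0.7402)]·0.210359
= 0.02690·0.210359 = 0.005659

Final: 0.005659


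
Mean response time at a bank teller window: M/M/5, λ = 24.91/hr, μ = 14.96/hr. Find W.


a = 1.6651; ρ = 0.3330; P₀ = 0.188641
Lq = P₀·a^c·ρ/(c!(1−ρ)²) = 0.01506
Wq = Lq/λ = 0.01506/24.91 = 0.0006047 hr
W = Wq + 1/μ = 0.0006047 + 0.06684 = 0.06745 hr

Final: 0.06745 hr


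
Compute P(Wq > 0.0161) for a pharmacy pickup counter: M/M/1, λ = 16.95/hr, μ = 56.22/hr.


ρ = 16.95/56.22 = 0.3015
P(Wq > t) = ρ·e^{−(μ−λ)t} = 0.3015·e^{−0.6322}
= 0.3015·0.531396 = 0.160213

Final: 0.160213


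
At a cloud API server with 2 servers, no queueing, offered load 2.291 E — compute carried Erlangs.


B(2,2.291) = 0.443650 (Erlang-B)
Carried load = a(1 − B) = 2.291·(1 − 0.443650) = 2.291·0.556350 = 1.2746 E

Final: 1.2746 Erlangs


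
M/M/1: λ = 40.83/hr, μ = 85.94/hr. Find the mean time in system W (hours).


W = 1/(μ−λ) = 1/(85.94 − 40.83) = 1/45.11 = 0.02217 hr

Final: 0.02217 hr


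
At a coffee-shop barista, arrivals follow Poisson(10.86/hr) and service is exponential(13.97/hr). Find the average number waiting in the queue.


ρ = 10.86/13.97 = 0.7774
Lq = ρ²/(1−ρ) = 0.6043/0.2226 = 2.7146

Final: 2.7146


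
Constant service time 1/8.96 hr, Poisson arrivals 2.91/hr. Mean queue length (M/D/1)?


ρ = 2.91/8.96 = 0.3248
M/D/1: Lq = ρ²/(2(1−ρ)) = 0.1055/(2·0.6752) = 0.07811

Final: 0.07811


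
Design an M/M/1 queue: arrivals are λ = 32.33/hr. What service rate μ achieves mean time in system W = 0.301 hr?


W = 1/(μ−λ) ⇒ μ − λ = 1/W = 1/0.301 = 3.3223
μ = λ + 1/W = 32.33 + 3.3223 = 35.6523 per hr

Final: 35.6523 /hr


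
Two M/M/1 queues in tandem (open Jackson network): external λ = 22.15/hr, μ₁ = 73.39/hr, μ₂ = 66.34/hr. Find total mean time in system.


Each node sees arrival rate λ = 22.15/hr (tandem ⇒ throughput preserved).
W₁ = 1/(μ₁−λ) = 1/(73.39−22.15) = 0.01952 hr
W₂ = 1/(μ₂−λ) = 1/(66.34−22.15) = 0.02263 hr
W_total = W₁ + W₂ = 0.01952 + 0.02263 = 0.04215 hr

Final: 0.04215 hr


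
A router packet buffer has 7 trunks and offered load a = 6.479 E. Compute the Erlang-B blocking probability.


B(c,a) = (a^c/c!) / Σ_{k=0}^{c} a^k/k!
a^7/7! = 95.087915
Σ terms (k=0..7): 1.00000 + 6.47900 + 20.98872 + 45.32864 + 73.42106 + 95.13902 + 102.73428 + 95.08791 = 440.178636
B = 95.087915/440.178636 = 0.216021

Final: 0.216021


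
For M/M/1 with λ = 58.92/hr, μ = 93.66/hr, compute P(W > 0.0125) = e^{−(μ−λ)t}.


W ~ Exponential(μ−λ) for M/M/1.
μ − λ = 93.66 − 58.92 = 34.7400
P(W > t) = e^{−(μ−λ)t} = e^{−0.4342} = 0.647750

Final: 0.647750


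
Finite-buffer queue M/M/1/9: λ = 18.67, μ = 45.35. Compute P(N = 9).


ρ = λ/μ = 18.67/45.35 = 0.4117
P_K = (1−ρ)ρ^K/(1−ρ^(K+1)) = (0.5883·0.0003397)/(1 − 0.0001399)
= 0.0001999/0.999860 = 0.0001999

Final: 0.0001999


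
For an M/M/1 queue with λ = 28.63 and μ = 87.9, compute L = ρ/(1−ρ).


ρ = λ/μ = 28.63/87.9 = 0.3257
L = ρ/(1−ρ) = 0.3257/(1 − 0.3257) = 0.3257/0.6743 = 0.4830

Final: 0.4830


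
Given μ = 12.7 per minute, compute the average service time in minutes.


Mean service time = 1/μ = 1/12.7 minute = 0.07874 minute
In minutes: 0.07874 × 1 = 0.07874 min

Final: 0.07874 min


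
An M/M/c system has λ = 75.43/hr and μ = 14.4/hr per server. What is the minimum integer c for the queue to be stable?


Stability requires cμ > λ ⇔ c > λ/μ.
λ/μ = 75.43/14.4 = 5.2382
Minimum integer c = ⌊5.2382⌋ + 1 = 6
Check: 6·14.4 = 86.40 > 75.43, while 5·14.4 = 72.00 ≤ 75.43

Final: 6 servers


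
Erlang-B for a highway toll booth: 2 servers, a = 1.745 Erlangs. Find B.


B(c,a) = (a^c/c!) / Σ_{k=0}^{c} a^k/k!
a^2/2! = 1.522513
Σ terms (k=0..2): 1.00000 + 1.74500 + 1.52251 = 4.267513
B = 1.522513/4.267513 = 0.356768

Final: 0.356768


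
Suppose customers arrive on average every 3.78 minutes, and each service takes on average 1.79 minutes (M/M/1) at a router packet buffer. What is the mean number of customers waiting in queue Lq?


λ = 60/3.78 = 15.8730 /hr
μ = 60/1.79 = 33.5196 /hr
ρ = λ/μ = 15.8730/33.5196 = 0.4735
Lq = ρ²/(1−ρ) = 0.2242/0.5265 = 0.4260

Final: 0.4260


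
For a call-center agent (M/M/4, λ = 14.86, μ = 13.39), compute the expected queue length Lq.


a = λ/μ = 1.1098; ρ = a/4 = 0.2774
P₀ = 0.328853
Lq = P₀·a^c·ρ / (c!·(1−ρ)²) = 0.328853·1.51689·0.2774/(24·0.52208)
= 0.01105

Final: 0.01105


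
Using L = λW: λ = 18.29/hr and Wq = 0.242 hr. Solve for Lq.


Lq = λWq = 18.29·0.242 = 4.4262

Final: 4.4262


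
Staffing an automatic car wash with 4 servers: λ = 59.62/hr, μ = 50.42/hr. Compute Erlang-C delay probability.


a = λ/μ = 1.1825; ρ = a/4 = 0.2956
P₀ = 0.305550 (from M/M/c formula)
C(c,a) = [a^c/(c!(1−ρ))]·P₀ = [1.95504/(24·0.7044)]·0.305550
= 0.11565·0.305550 = 0.035336

Final: 0.035336
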